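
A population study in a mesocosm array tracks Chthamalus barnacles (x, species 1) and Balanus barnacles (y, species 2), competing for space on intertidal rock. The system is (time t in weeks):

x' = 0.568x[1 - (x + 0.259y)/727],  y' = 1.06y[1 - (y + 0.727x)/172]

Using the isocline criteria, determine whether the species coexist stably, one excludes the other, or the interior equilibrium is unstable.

species 1 excludes species 2

Compare the nullcline intercepts: K1/α12 = 727/0.259 = 2810 > K2 = 172; K2/α21 = 172/0.727 = 237 < K1 = 727.
Since the inequalities point opposite ways, species 1 can invade but species 2 cannot.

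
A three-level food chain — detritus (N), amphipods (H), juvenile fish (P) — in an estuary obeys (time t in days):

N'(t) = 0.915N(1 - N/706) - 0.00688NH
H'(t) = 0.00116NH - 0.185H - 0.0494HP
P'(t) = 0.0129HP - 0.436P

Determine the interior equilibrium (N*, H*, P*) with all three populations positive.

N* ≈ 527, H* ≈ 33.8, P* ≈ 8.62

From dP/dt = 0: 0.0129H* = 0.436, so H* = 33.8.
From dN/dt = 0: 0.915(1 - N*/706) = 0.00688·33.8, giving N* = 706·(1 - 0.254) = 527.
From dH/dt = 0: 0.00116·527 - 0.185 = 0.0494P*, so P* = 0.426/0.0494 = 8.62.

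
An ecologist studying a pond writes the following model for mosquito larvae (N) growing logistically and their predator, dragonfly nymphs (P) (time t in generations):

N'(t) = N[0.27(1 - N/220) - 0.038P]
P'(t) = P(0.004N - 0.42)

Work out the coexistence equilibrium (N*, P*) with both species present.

N* ≈ 105, P* ≈ 3.71

From dP/dt = 0 with P > 0: 0.004N* = 0.42, so N* = 105.
Substitute into dN/dt = 0: 0.27(1 - 105/220) = 0.038P*.
The bracket is 0.523, giving P* = 0.141/0.038 = 3.71.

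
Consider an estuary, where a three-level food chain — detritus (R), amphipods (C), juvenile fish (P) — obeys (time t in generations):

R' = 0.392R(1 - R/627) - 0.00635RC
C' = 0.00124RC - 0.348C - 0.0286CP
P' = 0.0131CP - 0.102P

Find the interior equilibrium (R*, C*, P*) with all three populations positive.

R* ≈ 548, C* ≈ 7.79, P* ≈ 11.6

From dP/dt = 0: 0.0131C* = 0.102, so C* = 7.79.
From dR/dt = 0: 0.392(1 - R*/627) = 0.00635·7.79, giving R* = 627·(1 - 0.126) = 548.
From dC/dt = 0: 0.00124·548 - 0.348 = 0.0286P*, so P* = 0.331/0.0286 = 11.6.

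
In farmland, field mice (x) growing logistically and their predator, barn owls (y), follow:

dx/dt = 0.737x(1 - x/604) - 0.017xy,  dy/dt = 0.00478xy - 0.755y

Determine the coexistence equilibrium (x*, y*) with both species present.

x* ≈ 158, y* ≈ 32

From dy/dt = 0 with y > 0: 0.00478x* = 0.755, so x* = 158.
Substitute into dx/dt = 0: 0.737(1 - 158/604) = 0.017y*.
The bracket is 0.738, giving y* = 0.544/0.017 = 32.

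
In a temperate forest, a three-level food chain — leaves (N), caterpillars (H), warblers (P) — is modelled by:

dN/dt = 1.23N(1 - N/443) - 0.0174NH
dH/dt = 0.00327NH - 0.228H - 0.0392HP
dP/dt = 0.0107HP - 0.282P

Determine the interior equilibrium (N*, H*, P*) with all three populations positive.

N* ≈ 278, H* ≈ 26.4, P* ≈ 17.4

From dP/dt = 0: 0.0107H* = 0.282, so H* = 26.4.
From dN/dt = 0: 1.23(1 - N*/443) = 0.0174·26.4, giving N* = 443·(1 - 0.373) = 278.
From dH/dt = 0: 0.00327·278 - 0.228 = 0.0392P*, so P* = 0.681/0.0392 = 17.4.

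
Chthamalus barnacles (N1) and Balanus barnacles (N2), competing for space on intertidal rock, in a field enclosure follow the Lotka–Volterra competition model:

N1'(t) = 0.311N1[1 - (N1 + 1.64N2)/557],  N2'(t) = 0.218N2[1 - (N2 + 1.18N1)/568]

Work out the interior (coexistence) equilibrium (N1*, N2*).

Setting both brackets to zero gives the nullclines N1 + 1.64N2 = 557 and 1.18N1 + N2 = 568.
Substituting N2 = 568 - 1.18N1 into the first: N1(1 - 1.64·1.18) = 557 - 1.64·568.
So N1* = -375/-0.935 = 400, and then N2* = 568 - 1.18·400 = 95.4.

N1* ≈ 400, N2* ≈ 95.4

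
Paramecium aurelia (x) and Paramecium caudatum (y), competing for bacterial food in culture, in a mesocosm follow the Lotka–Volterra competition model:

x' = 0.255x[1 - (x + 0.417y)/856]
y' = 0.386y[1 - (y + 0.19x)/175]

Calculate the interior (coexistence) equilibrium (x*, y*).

x* ≈ 850, y* ≈ 13.4

Setting both brackets to zero gives the nullclines x + 0.417y = 856 and 0.19x + y = 175.
Substituting y = 175 - 0.19x into the first: x(1 - 0.417·0.19) = 856 - 0.417·175.
So x* = 783/0.921 = 850, and then y* = 175 - 0.19·850 = 13.4.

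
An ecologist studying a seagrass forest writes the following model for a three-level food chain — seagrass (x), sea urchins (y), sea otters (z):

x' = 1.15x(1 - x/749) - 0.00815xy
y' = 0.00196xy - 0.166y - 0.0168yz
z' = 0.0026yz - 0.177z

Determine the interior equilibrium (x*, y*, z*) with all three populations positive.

From dz/dt = 0: 0.0026y* = 0.177, so y* = 68.1.
From dx/dt = 0: 1.15(1 - x*/749) = 0.00815·68.1, giving x* = 749·(1 - 0.482) = 388.
From dy/dt = 0: 0.00196·388 - 0.166 = 0.0168z*, so z* = 0.594/0.0168 = 35.3.

x* ≈ 388, y* ≈ 68.1, z* ≈ 35.3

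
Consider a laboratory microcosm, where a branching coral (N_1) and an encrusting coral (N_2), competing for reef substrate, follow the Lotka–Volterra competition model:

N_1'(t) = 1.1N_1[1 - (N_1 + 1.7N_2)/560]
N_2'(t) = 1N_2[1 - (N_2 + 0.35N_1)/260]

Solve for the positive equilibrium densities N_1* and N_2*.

N_1* ≈ 291, N_2* ≈ 158

Setting both brackets to zero gives the nullclines N_1 + 1.7N_2 = 560 and 0.35N_1 + N_2 = 260.
Substituting N_2 = 260 - 0.35N_1 into the first: N_1(1 - 1.7·0.35) = 560 - 1.7·260.
So N_1* = 118/0.405 = 291, and then N_2* = 260 - 0.35·291 = 158.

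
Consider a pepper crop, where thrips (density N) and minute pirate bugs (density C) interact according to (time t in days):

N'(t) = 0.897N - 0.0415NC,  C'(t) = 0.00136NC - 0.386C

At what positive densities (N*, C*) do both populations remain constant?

Set dC/dt = 0 with C > 0: 0.00136N - 0.386 = 0, so N* = 0.386/0.00136 = 284.
Set dN/dt = 0 with N > 0: 0.897 - 0.0415C = 0, so C* = 0.897/0.0415 = 21.6.

N* ≈ 284, C* ≈ 21.6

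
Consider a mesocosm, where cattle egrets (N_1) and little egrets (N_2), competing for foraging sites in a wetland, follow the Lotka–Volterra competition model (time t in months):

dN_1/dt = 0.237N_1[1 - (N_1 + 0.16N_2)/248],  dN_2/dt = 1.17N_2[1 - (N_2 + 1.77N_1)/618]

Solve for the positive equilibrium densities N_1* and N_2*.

Setting both brackets to zero gives the nullclines N_1 + 0.16N_2 = 248 and 1.77N_1 + N_2 = 618.
Substituting N_2 = 618 - 1.77N_1 into the first: N_1(1 - 0.16·1.77) = 248 - 0.16·618.
So N_1* = 149/0.717 = 208, and then N_2* = 618 - 1.77·208 = 250.

N_1* ≈ 208, N_2* ≈ 250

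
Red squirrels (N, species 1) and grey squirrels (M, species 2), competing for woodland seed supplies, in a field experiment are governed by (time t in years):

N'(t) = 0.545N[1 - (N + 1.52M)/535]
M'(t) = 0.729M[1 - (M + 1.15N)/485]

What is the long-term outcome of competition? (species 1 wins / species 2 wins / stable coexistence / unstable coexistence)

unstable coexistence (outcome depends on initial conditions)

Compare the nullcline intercepts: K1/α12 = 535/1.52 = 352 < K2 = 485; K2/α21 = 485/1.15 = 422 < K1 = 535.
Since both are reversed, neither can invade when rare; the interior point is a saddle.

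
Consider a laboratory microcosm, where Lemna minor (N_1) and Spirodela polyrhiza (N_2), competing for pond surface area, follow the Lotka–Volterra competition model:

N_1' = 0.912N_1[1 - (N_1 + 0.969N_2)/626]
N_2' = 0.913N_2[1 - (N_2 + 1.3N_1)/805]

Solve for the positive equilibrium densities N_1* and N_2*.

Setting both brackets to zero gives the nullclines N_1 + 0.969N_2 = 626 and 1.3N_1 + N_2 = 805.
Substituting N_2 = 805 - 1.3N_1 into the first: N_1(1 - 0.969·1.3) = 626 - 0.969·805.
So N_1* = -154/-0.26 = 593, and then N_2* = 805 - 1.3·593 = 33.9.

N_1* ≈ 593, N_2* ≈ 33.9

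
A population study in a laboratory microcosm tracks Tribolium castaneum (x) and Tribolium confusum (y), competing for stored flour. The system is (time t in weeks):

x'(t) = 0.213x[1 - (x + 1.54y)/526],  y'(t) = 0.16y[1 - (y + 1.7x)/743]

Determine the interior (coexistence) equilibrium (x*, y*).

x* ≈ 382, y* ≈ 93.4

Setting both brackets to zero gives the nullclines x + 1.54y = 526 and 1.7x + y = 743.
Substituting y = 743 - 1.7x into the first: x(1 - 1.54·1.7) = 526 - 1.54·743.
So x* = -618/-1.62 = 382, and then y* = 743 - 1.7·382 = 93.4.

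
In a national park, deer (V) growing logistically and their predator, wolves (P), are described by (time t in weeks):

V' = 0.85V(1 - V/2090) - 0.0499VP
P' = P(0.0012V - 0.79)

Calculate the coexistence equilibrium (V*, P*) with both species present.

From dP/dt = 0 with P > 0: 0.0012V* = 0.79, so V* = 658.
Substitute into dV/dt = 0: 0.85(1 - 658/2090) = 0.0499P*.
The bracket is 0.685, giving P* = 0.582/0.0499 = 11.7.

V* ≈ 658, P* ≈ 11.7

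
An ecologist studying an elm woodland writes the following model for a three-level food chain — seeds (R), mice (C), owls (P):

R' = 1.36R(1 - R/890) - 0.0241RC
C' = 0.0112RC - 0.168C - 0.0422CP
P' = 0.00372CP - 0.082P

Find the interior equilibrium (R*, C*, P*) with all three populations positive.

From dP/dt = 0: 0.00372C* = 0.082, so C* = 22.
From dR/dt = 0: 1.36(1 - R*/890) = 0.0241·22, giving R* = 890·(1 - 0.391) = 542.
From dC/dt = 0: 0.0112·542 - 0.168 = 0.0422P*, so P* = 5.91/0.0422 = 140.

R* ≈ 542, C* ≈ 22, P* ≈ 140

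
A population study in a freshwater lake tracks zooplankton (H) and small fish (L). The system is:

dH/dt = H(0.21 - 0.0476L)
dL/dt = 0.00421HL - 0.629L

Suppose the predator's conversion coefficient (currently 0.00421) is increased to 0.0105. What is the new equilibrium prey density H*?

At the interior fixed point, setting dL/dt = 0 with L > 0 fixes H* = (predator death rate)/(HL coefficient) — independent of the other coefficients.
With the change, H* = 0.629/0.0105 = 59.9; it falls from 149.

H* ≈ 59.9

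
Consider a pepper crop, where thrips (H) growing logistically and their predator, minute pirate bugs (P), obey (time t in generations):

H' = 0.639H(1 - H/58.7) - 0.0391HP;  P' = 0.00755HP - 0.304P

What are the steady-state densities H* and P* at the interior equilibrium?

H* ≈ 40.3, P* ≈ 5.13

From dP/dt = 0 with P > 0: 0.00755H* = 0.304, so H* = 40.3.
Substitute into dH/dt = 0: 0.639(1 - 40.3/58.7) = 0.0391P*.
The bracket is 0.314, giving P* = 0.201/0.0391 = 5.13.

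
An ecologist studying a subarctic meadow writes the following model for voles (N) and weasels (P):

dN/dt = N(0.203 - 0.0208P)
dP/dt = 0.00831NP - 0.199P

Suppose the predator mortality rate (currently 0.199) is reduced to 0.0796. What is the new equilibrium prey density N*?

At the interior fixed point, setting dP/dt = 0 with P > 0 fixes N* = (predator death rate)/(NP coefficient) — independent of the other coefficients.
With the change, N* = 0.0796/0.00831 = 9.58; it falls from 23.9.

N* ≈ 9.58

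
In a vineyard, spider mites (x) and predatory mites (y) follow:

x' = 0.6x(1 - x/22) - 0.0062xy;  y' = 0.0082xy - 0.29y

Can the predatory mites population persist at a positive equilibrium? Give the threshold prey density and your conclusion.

Threshold x = 35.4; K < 35.4, so no, the predator goes extinct.

The predator equation gives dy/dt > 0 only when x > 0.29/0.0082 = 35.4.
Without the predator, x → K = 22. Since 22 < 35.4, the predator cannot invade.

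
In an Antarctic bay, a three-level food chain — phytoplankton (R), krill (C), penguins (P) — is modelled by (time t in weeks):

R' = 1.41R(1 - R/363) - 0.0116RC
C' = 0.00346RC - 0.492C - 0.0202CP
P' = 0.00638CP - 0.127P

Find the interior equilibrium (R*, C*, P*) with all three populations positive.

R* ≈ 304, C* ≈ 19.9, P* ≈ 27.6

From dP/dt = 0: 0.00638C* = 0.127, so C* = 19.9.
From dR/dt = 0: 1.41(1 - R*/363) = 0.0116·19.9, giving R* = 363·(1 - 0.164) = 304.
From dC/dt = 0: 0.00346·304 - 0.492 = 0.0202P*, so P* = 0.558/0.0202 = 27.6.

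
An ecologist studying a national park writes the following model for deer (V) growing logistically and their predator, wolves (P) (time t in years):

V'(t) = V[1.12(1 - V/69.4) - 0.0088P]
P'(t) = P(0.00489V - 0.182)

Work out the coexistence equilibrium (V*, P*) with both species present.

From dP/dt = 0 with P > 0: 0.00489V* = 0.182, so V* = 37.2.
Substitute into dV/dt = 0: 1.12(1 - 37.2/69.4) = 0.0088P*.
The bracket is 0.464, giving P* = 0.519/0.0088 = 59.

V* ≈ 37.2, P* ≈ 59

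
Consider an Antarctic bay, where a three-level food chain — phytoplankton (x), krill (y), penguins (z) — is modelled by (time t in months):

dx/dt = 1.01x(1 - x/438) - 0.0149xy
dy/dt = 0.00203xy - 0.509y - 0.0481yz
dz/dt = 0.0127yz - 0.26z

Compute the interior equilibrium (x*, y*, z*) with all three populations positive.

x* ≈ 306, y* ≈ 20.5, z* ≈ 2.32

From dz/dt = 0: 0.0127y* = 0.26, so y* = 20.5.
From dx/dt = 0: 1.01(1 - x*/438) = 0.0149·20.5, giving x* = 438·(1 - 0.302) = 306.
From dy/dt = 0: 0.00203·306 - 0.509 = 0.0481z*, so z* = 0.112/0.0481 = 2.32.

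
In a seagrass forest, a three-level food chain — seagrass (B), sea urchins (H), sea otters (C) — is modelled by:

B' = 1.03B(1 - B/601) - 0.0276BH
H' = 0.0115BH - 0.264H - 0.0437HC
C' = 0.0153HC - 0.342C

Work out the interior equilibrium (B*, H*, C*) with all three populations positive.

B* ≈ 241, H* ≈ 22.4, C* ≈ 57.4

From dC/dt = 0: 0.0153H* = 0.342, so H* = 22.4.
From dB/dt = 0: 1.03(1 - B*/601) = 0.0276·22.4, giving B* = 601·(1 - 0.599) = 241.
From dH/dt = 0: 0.0115·241 - 0.264 = 0.0437C*, so C* = 2.51/0.0437 = 57.4.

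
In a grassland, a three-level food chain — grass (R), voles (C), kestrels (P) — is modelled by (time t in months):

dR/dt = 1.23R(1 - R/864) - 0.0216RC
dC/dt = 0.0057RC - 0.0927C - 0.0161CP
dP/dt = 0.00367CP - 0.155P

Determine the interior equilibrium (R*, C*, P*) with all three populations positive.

From dP/dt = 0: 0.00367C* = 0.155, so C* = 42.2.
From dR/dt = 0: 1.23(1 - R*/864) = 0.0216·42.2, giving R* = 864·(1 - 0.742) = 223.
From dC/dt = 0: 0.0057·223 - 0.0927 = 0.0161P*, so P* = 1.18/0.0161 = 73.3.

R* ≈ 223, C* ≈ 42.2, P* ≈ 73.3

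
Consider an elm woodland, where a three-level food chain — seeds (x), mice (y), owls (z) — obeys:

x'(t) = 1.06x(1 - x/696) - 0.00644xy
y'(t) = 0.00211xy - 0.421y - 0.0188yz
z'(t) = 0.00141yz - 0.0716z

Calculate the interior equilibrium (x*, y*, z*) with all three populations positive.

From dz/dt = 0: 0.00141y* = 0.0716, so y* = 50.8.
From dx/dt = 0: 1.06(1 - x*/696) = 0.00644·50.8, giving x* = 696·(1 - 0.309) = 481.
From dy/dt = 0: 0.00211·481 - 0.421 = 0.0188z*, so z* = 0.594/0.0188 = 31.6.

x* ≈ 481, y* ≈ 50.8, z* ≈ 31.6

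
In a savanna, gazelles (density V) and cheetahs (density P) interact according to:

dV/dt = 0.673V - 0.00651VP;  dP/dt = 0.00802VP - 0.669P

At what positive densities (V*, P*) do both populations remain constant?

V* ≈ 83.4, P* ≈ 103

Set dP/dt = 0 with P > 0: 0.00802V - 0.669 = 0, so V* = 0.669/0.00802 = 83.4.
Set dV/dt = 0 with V > 0: 0.673 - 0.00651P = 0, so P* = 0.673/0.00651 = 103.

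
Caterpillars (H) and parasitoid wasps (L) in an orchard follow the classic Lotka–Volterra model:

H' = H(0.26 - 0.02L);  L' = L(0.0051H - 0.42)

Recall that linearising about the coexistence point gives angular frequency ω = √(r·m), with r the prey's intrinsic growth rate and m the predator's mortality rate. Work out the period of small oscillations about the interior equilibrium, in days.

Here r = 0.26 and m = 0.42, so r·m = 0.109.
ω = √0.109 = 0.33 per day, hence T = 2π/ω ≈ 19 days.

T ≈ 19 days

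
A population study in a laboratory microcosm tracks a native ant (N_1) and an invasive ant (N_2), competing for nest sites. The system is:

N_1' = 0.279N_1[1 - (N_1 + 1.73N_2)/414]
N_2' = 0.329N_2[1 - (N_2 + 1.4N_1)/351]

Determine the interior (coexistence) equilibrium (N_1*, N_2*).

N_1* ≈ 136, N_2* ≈ 161

Setting both brackets to zero gives the nullclines N_1 + 1.73N_2 = 414 and 1.4N_1 + N_2 = 351.
Substituting N_2 = 351 - 1.4N_1 into the first: N_1(1 - 1.73·1.4) = 414 - 1.73·351.
So N_1* = -193/-1.42 = 136, and then N_2* = 351 - 1.4·136 = 161.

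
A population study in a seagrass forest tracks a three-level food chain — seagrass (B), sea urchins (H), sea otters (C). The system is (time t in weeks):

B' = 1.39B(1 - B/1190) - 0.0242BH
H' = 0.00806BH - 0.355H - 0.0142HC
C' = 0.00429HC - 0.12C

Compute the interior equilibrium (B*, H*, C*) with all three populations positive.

From dC/dt = 0: 0.00429H* = 0.12, so H* = 28.
From dB/dt = 0: 1.39(1 - B*/1190) = 0.0242·28, giving B* = 1190·(1 - 0.487) = 610.
From dH/dt = 0: 0.00806·610 - 0.355 = 0.0142C*, so C* = 4.57/0.0142 = 322.

B* ≈ 610, H* ≈ 28, C* ≈ 322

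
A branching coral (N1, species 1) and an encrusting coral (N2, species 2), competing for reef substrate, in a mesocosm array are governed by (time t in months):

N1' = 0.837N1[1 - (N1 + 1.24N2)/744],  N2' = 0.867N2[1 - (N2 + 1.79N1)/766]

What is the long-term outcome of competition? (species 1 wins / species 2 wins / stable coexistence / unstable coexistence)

Compare the nullcline intercepts: K1/α12 = 744/1.24 = 600 < K2 = 766; K2/α21 = 766/1.79 = 428 < K1 = 744.
Since both are reversed, neither can invade when rare; the interior point is a saddle.

unstable coexistence (outcome depends on initial conditions)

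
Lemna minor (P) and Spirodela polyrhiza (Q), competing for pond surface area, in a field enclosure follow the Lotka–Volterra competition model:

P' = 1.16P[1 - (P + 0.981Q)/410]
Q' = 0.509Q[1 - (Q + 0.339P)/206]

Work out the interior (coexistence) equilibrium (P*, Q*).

Setting both brackets to zero gives the nullclines P + 0.981Q = 410 and 0.339P + Q = 206.
Substituting Q = 206 - 0.339P into the first: P(1 - 0.981·0.339) = 410 - 0.981·206.
So P* = 208/0.667 = 312, and then Q* = 206 - 0.339·312 = 100.

P* ≈ 312, Q* ≈ 100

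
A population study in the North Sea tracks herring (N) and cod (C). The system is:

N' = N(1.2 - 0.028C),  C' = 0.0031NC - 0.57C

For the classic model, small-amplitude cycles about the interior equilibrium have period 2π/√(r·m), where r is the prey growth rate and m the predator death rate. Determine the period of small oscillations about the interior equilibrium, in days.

T ≈ 7.6 days

Here r = 1.2 and m = 0.57, so r·m = 0.684.
ω = √0.684 = 0.827 per day, hence T = 2π/ω ≈ 7.6 days.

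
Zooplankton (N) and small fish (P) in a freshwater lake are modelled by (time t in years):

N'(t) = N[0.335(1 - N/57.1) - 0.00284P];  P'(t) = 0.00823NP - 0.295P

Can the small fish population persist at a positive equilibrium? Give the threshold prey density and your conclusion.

Threshold N = 35.8; K > 35.8, so yes, the predator persists.

The predator equation gives dP/dt > 0 only when N > 0.295/0.00823 = 35.8.
Without the predator, N → K = 57.1. Since 57.1 > 35.8, the predator can invade and persist.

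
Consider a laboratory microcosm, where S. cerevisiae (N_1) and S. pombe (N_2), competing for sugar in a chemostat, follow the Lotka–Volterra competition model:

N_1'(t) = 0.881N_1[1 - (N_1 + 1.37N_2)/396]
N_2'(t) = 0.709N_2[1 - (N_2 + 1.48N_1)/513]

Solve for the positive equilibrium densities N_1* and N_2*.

Setting both brackets to zero gives the nullclines N_1 + 1.37N_2 = 396 and 1.48N_1 + N_2 = 513.
Substituting N_2 = 513 - 1.48N_1 into the first: N_1(1 - 1.37·1.48) = 396 - 1.37·513.
So N_1* = -307/-1.03 = 299, and then N_2* = 513 - 1.48·299 = 71.1.

N_1* ≈ 299, N_2* ≈ 71.1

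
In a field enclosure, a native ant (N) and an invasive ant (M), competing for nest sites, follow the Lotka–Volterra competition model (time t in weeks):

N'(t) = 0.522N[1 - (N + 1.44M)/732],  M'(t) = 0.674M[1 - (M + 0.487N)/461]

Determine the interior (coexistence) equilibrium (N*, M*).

Setting both brackets to zero gives the nullclines N + 1.44M = 732 and 0.487N + M = 461.
Substituting M = 461 - 0.487N into the first: N(1 - 1.44·0.487) = 732 - 1.44·461.
So N* = 68.2/0.299 = 228, and then M* = 461 - 0.487·228 = 350.

N* ≈ 228, M* ≈ 350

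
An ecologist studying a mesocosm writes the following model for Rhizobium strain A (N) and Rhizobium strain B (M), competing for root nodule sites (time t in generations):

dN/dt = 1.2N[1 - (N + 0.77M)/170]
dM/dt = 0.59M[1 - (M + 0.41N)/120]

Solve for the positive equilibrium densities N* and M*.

N* ≈ 113, M* ≈ 73.5

Setting both brackets to zero gives the nullclines N + 0.77M = 170 and 0.41N + M = 120.
Substituting M = 120 - 0.41N into the first: N(1 - 0.77·0.41) = 170 - 0.77·120.
So N* = 77.6/0.684 = 113, and then M* = 120 - 0.41·113 = 73.5.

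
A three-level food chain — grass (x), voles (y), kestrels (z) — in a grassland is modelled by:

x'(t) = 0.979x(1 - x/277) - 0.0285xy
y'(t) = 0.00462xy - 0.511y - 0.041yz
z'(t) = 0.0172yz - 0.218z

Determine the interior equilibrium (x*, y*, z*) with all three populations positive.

x* ≈ 175, y* ≈ 12.7, z* ≈ 7.23

From dz/dt = 0: 0.0172y* = 0.218, so y* = 12.7.
From dx/dt = 0: 0.979(1 - x*/277) = 0.0285·12.7, giving x* = 277·(1 - 0.369) = 175.
From dy/dt = 0: 0.00462·175 - 0.511 = 0.041z*, so z* = 0.297/0.041 = 7.23.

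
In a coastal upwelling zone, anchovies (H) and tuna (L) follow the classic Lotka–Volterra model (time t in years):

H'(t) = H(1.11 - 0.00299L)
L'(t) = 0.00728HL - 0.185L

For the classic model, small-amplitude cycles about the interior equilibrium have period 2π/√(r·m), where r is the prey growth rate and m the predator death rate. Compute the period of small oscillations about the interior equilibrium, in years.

T ≈ 13.9 years

Here r = 1.11 and m = 0.185, so r·m = 0.205.
ω = √0.205 = 0.453 per year, hence T = 2π/ω ≈ 13.9 years.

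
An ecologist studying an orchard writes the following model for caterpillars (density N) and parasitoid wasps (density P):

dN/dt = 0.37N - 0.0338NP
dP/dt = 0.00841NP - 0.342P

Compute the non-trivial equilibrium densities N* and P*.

Set dP/dt = 0 with P > 0: 0.00841N - 0.342 = 0, so N* = 0.342/0.00841 = 40.7.
Set dN/dt = 0 with N > 0: 0.37 - 0.0338P = 0, so P* = 0.37/0.0338 = 10.9.

N* ≈ 40.7, P* ≈ 10.9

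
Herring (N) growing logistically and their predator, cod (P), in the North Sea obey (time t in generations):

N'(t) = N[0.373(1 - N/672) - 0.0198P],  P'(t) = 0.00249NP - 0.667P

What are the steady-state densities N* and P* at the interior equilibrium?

From dP/dt = 0 with P > 0: 0.00249N* = 0.667, so N* = 268.
Substitute into dN/dt = 0: 0.373(1 - 268/672) = 0.0198P*.
The bracket is 0.601, giving P* = 0.224/0.0198 = 11.3.

N* ≈ 268, P* ≈ 11.3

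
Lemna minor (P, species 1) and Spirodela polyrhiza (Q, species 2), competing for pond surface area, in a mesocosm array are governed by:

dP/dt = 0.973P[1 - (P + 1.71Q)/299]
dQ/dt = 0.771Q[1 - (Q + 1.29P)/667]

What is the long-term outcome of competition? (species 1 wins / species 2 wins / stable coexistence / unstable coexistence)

species 2 excludes species 1

Compare the nullcline intercepts: K1/α12 = 299/1.71 = 175 < K2 = 667; K2/α21 = 667/1.29 = 517 > K1 = 299.
Since the inequalities point opposite ways, species 2 can invade but species 1 cannot.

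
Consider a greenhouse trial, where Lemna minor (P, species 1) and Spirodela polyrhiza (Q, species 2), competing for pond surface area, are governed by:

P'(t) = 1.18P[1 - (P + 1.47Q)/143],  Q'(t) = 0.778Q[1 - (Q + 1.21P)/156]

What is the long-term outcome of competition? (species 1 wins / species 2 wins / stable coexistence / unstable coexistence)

Compare the nullcline intercepts: K1/α12 = 143/1.47 = 97.3 < K2 = 156; K2/α21 = 156/1.21 = 129 < K1 = 143.
Since both are reversed, neither can invade when rare; the interior point is a saddle.

unstable coexistence (outcome depends on initial conditions)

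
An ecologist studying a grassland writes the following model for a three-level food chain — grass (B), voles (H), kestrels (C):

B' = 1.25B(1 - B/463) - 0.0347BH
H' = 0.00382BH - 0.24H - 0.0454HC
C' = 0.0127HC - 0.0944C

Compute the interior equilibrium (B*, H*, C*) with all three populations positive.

From dC/dt = 0: 0.0127H* = 0.0944, so H* = 7.43.
From dB/dt = 0: 1.25(1 - B*/463) = 0.0347·7.43, giving B* = 463·(1 - 0.206) = 367.
From dH/dt = 0: 0.00382·367 - 0.24 = 0.0454C*, so C* = 1.16/0.0454 = 25.6.

B* ≈ 367, H* ≈ 7.43, C* ≈ 25.6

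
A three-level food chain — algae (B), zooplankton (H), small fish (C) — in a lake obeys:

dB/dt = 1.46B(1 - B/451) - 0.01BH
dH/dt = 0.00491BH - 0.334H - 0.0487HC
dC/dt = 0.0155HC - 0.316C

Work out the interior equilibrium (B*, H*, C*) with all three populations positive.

From dC/dt = 0: 0.0155H* = 0.316, so H* = 20.4.
From dB/dt = 0: 1.46(1 - B*/451) = 0.01·20.4, giving B* = 451·(1 - 0.14) = 388.
From dH/dt = 0: 0.00491·388 - 0.334 = 0.0487C*, so C* = 1.57/0.0487 = 32.3.

B* ≈ 388, H* ≈ 20.4, C* ≈ 32.3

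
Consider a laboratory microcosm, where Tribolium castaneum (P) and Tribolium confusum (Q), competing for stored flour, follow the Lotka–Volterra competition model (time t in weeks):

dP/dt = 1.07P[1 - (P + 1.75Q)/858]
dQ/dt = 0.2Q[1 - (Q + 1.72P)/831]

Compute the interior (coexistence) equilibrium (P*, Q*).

P* ≈ 297, Q* ≈ 321

Setting both brackets to zero gives the nullclines P + 1.75Q = 858 and 1.72P + Q = 831.
Substituting Q = 831 - 1.72P into the first: P(1 - 1.75·1.72) = 858 - 1.75·831.
So P* = -596/-2.01 = 297, and then Q* = 831 - 1.72·297 = 321.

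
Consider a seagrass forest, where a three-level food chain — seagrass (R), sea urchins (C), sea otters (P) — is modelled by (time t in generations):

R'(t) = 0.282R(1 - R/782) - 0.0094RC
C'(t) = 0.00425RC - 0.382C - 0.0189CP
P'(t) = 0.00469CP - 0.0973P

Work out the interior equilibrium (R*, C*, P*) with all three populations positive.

R* ≈ 241, C* ≈ 20.7, P* ≈ 34

From dP/dt = 0: 0.00469C* = 0.0973, so C* = 20.7.
From dR/dt = 0: 0.282(1 - R*/782) = 0.0094·20.7, giving R* = 782·(1 - 0.692) = 241.
From dC/dt = 0: 0.00425·241 - 0.382 = 0.0189P*, so P* = 0.643/0.0189 = 34.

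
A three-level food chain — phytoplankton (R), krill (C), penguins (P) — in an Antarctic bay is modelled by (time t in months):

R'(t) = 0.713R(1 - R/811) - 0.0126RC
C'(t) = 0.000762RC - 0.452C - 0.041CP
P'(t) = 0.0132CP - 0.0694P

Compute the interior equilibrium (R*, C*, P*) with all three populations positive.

R* ≈ 736, C* ≈ 5.26, P* ≈ 2.65

From dP/dt = 0: 0.0132C* = 0.0694, so C* = 5.26.
From dR/dt = 0: 0.713(1 - R*/811) = 0.0126·5.26, giving R* = 811·(1 - 0.0929) = 736.
From dC/dt = 0: 0.000762·736 - 0.452 = 0.041P*, so P* = 0.109/0.041 = 2.65.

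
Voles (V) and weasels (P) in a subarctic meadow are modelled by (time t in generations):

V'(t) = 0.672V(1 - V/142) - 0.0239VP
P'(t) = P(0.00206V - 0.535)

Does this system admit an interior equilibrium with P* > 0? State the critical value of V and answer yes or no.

Threshold V = 260; K < 260, so no, the predator goes extinct.

The predator equation gives dP/dt > 0 only when V > 0.535/0.00206 = 260.
Without the predator, V → K = 142. Since 142 < 260, the predator cannot invade.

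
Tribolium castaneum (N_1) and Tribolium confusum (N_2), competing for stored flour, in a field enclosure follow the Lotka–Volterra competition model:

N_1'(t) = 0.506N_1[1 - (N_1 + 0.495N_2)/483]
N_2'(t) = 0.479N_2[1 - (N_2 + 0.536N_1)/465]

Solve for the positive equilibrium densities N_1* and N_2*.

Setting both brackets to zero gives the nullclines N_1 + 0.495N_2 = 483 and 0.536N_1 + N_2 = 465.
Substituting N_2 = 465 - 0.536N_1 into the first: N_1(1 - 0.495·0.536) = 483 - 0.495·465.
So N_1* = 253/0.735 = 344, and then N_2* = 465 - 0.536·344 = 281.

N_1* ≈ 344, N_2* ≈ 281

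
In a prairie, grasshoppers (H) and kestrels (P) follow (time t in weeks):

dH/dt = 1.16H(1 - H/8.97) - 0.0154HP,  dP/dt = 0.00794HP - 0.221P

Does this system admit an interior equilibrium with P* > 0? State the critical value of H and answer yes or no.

Threshold H = 27.8; K < 27.8, so no, the predator goes extinct.

The predator equation gives dP/dt > 0 only when H > 0.221/0.00794 = 27.8.
Without the predator, H → K = 8.97. Since 8.97 < 27.8, the predator cannot invade.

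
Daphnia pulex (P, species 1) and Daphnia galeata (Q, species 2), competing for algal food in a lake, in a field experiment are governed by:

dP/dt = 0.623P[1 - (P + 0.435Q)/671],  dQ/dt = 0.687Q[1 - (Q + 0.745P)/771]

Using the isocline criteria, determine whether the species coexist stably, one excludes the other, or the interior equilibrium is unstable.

Compare the nullcline intercepts: K1/α12 = 671/0.435 = 1540 > K2 = 771; K2/α21 = 771/0.745 = 1030 > K1 = 671.
Since both inequalities hold, each species can invade when rare, so the interior equilibrium is stable.

stable coexistence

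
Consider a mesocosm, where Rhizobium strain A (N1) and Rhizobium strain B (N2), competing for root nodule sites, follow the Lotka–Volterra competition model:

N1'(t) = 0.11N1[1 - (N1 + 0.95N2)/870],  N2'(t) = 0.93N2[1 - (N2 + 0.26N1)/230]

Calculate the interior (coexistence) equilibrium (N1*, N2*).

Setting both brackets to zero gives the nullclines N1 + 0.95N2 = 870 and 0.26N1 + N2 = 230.
Substituting N2 = 230 - 0.26N1 into the first: N1(1 - 0.95·0.26) = 870 - 0.95·230.
So N1* = 652/0.753 = 865, and then N2* = 230 - 0.26·865 = 5.05.

N1* ≈ 865, N2* ≈ 5.05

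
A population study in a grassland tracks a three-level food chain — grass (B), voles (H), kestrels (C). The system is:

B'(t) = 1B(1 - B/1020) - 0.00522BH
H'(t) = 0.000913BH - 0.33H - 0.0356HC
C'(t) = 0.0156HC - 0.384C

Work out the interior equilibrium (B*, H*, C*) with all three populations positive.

From dC/dt = 0: 0.0156H* = 0.384, so H* = 24.6.
From dB/dt = 0: 1(1 - B*/1020) = 0.00522·24.6, giving B* = 1020·(1 - 0.128) = 889.
From dH/dt = 0: 0.000913·889 - 0.33 = 0.0356C*, so C* = 0.482/0.0356 = 13.5.

B* ≈ 889, H* ≈ 24.6, C* ≈ 13.5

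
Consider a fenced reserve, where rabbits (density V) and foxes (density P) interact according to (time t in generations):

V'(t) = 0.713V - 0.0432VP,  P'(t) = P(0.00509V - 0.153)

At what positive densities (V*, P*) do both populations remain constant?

V* ≈ 30.1, P* ≈ 16.5

Set dP/dt = 0 with P > 0: 0.00509V - 0.153 = 0, so V* = 0.153/0.00509 = 30.1.
Set dV/dt = 0 with V > 0: 0.713 - 0.0432P = 0, so P* = 0.713/0.0432 = 16.5.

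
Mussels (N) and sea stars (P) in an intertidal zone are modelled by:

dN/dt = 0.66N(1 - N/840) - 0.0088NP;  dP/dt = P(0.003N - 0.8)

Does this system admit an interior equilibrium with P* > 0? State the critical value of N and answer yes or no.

Threshold N = 267; K > 267, so yes, the predator persists.

The predator equation gives dP/dt > 0 only when N > 0.8/0.003 = 267.
Without the predator, N → K = 840. Since 840 > 267, the predator can invade and persist.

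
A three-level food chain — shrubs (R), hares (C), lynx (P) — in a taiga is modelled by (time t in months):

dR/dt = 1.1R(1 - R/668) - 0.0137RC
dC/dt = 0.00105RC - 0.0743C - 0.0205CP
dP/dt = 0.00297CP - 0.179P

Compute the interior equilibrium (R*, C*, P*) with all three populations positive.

From dP/dt = 0: 0.00297C* = 0.179, so C* = 60.3.
From dR/dt = 0: 1.1(1 - R*/668) = 0.0137·60.3, giving R* = 668·(1 - 0.751) = 167.
From dC/dt = 0: 0.00105·167 - 0.0743 = 0.0205P*, so P* = 0.101/0.0205 = 4.91.

R* ≈ 167, C* ≈ 60.3, P* ≈ 4.91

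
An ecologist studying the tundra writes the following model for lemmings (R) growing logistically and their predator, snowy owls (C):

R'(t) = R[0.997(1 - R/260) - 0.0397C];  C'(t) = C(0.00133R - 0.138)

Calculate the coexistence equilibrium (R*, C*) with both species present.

From dC/dt = 0 with C > 0: 0.00133R* = 0.138, so R* = 104.
Substitute into dR/dt = 0: 0.997(1 - 104/260) = 0.0397C*.
The bracket is 0.601, giving C* = 0.599/0.0397 = 15.1.

R* ≈ 104, C* ≈ 15.1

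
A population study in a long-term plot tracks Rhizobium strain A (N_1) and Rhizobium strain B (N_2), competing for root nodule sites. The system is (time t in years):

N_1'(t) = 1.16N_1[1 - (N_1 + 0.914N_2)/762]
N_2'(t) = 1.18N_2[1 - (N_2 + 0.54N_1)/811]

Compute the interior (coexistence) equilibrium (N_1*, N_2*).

Setting both brackets to zero gives the nullclines N_1 + 0.914N_2 = 762 and 0.54N_1 + N_2 = 811.
Substituting N_2 = 811 - 0.54N_1 into the first: N_1(1 - 0.914·0.54) = 762 - 0.914·811.
So N_1* = 20.7/0.506 = 41, and then N_2* = 811 - 0.54·41 = 789.

N_1* ≈ 41, N_2* ≈ 789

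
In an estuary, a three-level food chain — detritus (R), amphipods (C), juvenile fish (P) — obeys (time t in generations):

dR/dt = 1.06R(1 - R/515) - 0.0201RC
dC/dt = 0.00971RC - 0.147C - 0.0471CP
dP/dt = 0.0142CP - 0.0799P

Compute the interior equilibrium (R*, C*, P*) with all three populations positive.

R* ≈ 460, C* ≈ 5.63, P* ≈ 91.7

From dP/dt = 0: 0.0142C* = 0.0799, so C* = 5.63.
From dR/dt = 0: 1.06(1 - R*/515) = 0.0201·5.63, giving R* = 515·(1 - 0.107) = 460.
From dC/dt = 0: 0.00971·460 - 0.147 = 0.0471P*, so P* = 4.32/0.0471 = 91.7.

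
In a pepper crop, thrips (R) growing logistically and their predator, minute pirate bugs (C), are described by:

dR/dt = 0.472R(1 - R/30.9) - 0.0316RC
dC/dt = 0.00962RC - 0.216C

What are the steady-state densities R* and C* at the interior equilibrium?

R* ≈ 22.5, C* ≈ 4.08

From dC/dt = 0 with C > 0: 0.00962R* = 0.216, so R* = 22.5.
Substitute into dR/dt = 0: 0.472(1 - 22.5/30.9) = 0.0316C*.
The bracket is 0.273, giving C* = 0.129/0.0316 = 4.08.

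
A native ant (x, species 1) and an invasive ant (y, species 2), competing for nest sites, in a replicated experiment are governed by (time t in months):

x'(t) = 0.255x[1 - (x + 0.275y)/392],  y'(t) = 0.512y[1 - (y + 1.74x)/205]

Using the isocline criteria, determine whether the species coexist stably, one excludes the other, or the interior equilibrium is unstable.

Compare the nullcline intercepts: K1/α12 = 392/0.275 = 1430 > K2 = 205; K2/α21 = 205/1.74 = 118 < K1 = 392.
Since the inequalities point opposite ways, species 1 can invade but species 2 cannot.

species 1 excludes species 2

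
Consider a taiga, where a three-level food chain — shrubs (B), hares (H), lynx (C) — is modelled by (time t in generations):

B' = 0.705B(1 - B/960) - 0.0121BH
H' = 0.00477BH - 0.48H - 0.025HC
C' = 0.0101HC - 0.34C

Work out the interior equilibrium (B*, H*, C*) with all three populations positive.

From dC/dt = 0: 0.0101H* = 0.34, so H* = 33.7.
From dB/dt = 0: 0.705(1 - B*/960) = 0.0121·33.7, giving B* = 960·(1 - 0.578) = 405.
From dH/dt = 0: 0.00477·405 - 0.48 = 0.025C*, so C* = 1.45/0.025 = 58.1.

B* ≈ 405, H* ≈ 33.7, C* ≈ 58.1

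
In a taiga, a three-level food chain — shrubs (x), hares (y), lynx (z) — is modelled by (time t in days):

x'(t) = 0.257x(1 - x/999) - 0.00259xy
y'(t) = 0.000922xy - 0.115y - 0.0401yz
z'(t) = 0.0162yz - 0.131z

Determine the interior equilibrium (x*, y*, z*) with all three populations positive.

x* ≈ 918, y* ≈ 8.09, z* ≈ 18.2

From dz/dt = 0: 0.0162y* = 0.131, so y* = 8.09.
From dx/dt = 0: 0.257(1 - x*/999) = 0.00259·8.09, giving x* = 999·(1 - 0.0815) = 918.
From dy/dt = 0: 0.000922·918 - 0.115 = 0.0401z*, so z* = 0.731/0.0401 = 18.2.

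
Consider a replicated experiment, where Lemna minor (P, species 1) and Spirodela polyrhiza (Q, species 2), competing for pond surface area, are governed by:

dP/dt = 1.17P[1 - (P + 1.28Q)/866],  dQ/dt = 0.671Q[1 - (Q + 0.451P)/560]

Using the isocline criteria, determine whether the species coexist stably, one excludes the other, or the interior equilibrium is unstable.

Compare the nullcline intercepts: K1/α12 = 866/1.28 = 677 > K2 = 560; K2/α21 = 560/0.451 = 1240 > K1 = 866.
Since both inequalities hold, each species can invade when rare, so the interior equilibrium is stable.

stable coexistence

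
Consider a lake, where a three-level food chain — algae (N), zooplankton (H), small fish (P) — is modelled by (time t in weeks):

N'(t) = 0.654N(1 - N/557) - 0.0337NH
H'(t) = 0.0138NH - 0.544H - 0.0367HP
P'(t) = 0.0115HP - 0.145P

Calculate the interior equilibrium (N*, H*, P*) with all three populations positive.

From dP/dt = 0: 0.0115H* = 0.145, so H* = 12.6.
From dN/dt = 0: 0.654(1 - N*/557) = 0.0337·12.6, giving N* = 557·(1 - 0.65) = 195.
From dH/dt = 0: 0.0138·195 - 0.544 = 0.0367P*, so P* = 2.15/0.0367 = 58.5.

N* ≈ 195, H* ≈ 12.6, P* ≈ 58.5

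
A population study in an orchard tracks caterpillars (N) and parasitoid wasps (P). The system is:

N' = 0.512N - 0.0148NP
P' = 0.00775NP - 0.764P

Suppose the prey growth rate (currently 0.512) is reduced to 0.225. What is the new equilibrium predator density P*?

P* ≈ 15.2

At the interior fixed point, setting dN/dt = 0 with N > 0 fixes P* = (prey growth rate)/(NP coefficient) — independent of the other coefficients.
With the change, P* = 0.225/0.0148 = 15.2; it falls from 34.6.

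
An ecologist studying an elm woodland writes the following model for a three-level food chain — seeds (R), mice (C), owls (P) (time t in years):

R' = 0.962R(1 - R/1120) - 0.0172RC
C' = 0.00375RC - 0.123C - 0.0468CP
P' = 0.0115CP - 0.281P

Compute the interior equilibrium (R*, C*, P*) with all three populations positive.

From dP/dt = 0: 0.0115C* = 0.281, so C* = 24.4.
From dR/dt = 0: 0.962(1 - R*/1120) = 0.0172·24.4, giving R* = 1120·(1 - 0.437) = 631.
From dC/dt = 0: 0.00375·631 - 0.123 = 0.0468P*, so P* = 2.24/0.0468 = 47.9.

R* ≈ 631, C* ≈ 24.4, P* ≈ 47.9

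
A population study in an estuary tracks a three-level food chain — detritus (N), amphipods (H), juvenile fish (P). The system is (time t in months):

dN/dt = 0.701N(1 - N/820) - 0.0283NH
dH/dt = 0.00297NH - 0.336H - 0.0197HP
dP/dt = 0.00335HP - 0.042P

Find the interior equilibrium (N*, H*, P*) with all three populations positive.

N* ≈ 405, H* ≈ 12.5, P* ≈ 44

From dP/dt = 0: 0.00335H* = 0.042, so H* = 12.5.
From dN/dt = 0: 0.701(1 - N*/820) = 0.0283·12.5, giving N* = 820·(1 - 0.506) = 405.
From dH/dt = 0: 0.00297·405 - 0.336 = 0.0197P*, so P* = 0.867/0.0197 = 44.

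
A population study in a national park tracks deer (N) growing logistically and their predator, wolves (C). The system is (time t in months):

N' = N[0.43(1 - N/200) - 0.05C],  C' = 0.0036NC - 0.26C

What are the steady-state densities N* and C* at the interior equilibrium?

From dC/dt = 0 with C > 0: 0.0036N* = 0.26, so N* = 72.2.
Substitute into dN/dt = 0: 0.43(1 - 72.2/200) = 0.05C*.
The bracket is 0.639, giving C* = 0.275/0.05 = 5.49.

N* ≈ 72.2, C* ≈ 5.49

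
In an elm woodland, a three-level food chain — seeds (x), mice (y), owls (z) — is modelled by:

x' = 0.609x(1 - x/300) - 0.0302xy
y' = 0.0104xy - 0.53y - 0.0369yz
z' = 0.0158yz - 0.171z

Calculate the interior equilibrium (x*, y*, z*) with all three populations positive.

From dz/dt = 0: 0.0158y* = 0.171, so y* = 10.8.
From dx/dt = 0: 0.609(1 - x*/300) = 0.0302·10.8, giving x* = 300·(1 - 0.537) = 139.
From dy/dt = 0: 0.0104·139 - 0.53 = 0.0369z*, so z* = 0.916/0.0369 = 24.8.

x* ≈ 139, y* ≈ 10.8, z* ≈ 24.8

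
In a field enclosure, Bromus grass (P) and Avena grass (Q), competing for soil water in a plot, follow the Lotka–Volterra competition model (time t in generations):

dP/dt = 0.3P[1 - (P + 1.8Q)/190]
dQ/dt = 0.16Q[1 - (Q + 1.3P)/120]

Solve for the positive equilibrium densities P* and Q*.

Setting both brackets to zero gives the nullclines P + 1.8Q = 190 and 1.3P + Q = 120.
Substituting Q = 120 - 1.3P into the first: P(1 - 1.8·1.3) = 190 - 1.8·120.
So P* = -26/-1.34 = 19.4, and then Q* = 120 - 1.3·19.4 = 94.8.

P* ≈ 19.4, Q* ≈ 94.8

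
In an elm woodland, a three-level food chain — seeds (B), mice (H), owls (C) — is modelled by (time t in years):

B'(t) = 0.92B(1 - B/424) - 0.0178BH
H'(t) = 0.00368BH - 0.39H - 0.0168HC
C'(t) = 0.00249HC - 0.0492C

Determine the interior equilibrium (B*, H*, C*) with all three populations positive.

B* ≈ 262, H* ≈ 19.8, C* ≈ 34.2

From dC/dt = 0: 0.00249H* = 0.0492, so H* = 19.8.
From dB/dt = 0: 0.92(1 - B*/424) = 0.0178·19.8, giving B* = 424·(1 - 0.382) = 262.
From dH/dt = 0: 0.00368·262 - 0.39 = 0.0168C*, so C* = 0.574/0.0168 = 34.2.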